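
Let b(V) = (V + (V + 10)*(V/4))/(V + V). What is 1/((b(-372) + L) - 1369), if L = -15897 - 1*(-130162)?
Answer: 4/451405 ≈ 8.8612e-6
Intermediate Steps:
L = 114265 (L = -15897 + 130162 = 114265)
b(V) = (V + V*(10 + V)/4)/(2*V) (b(V) = (V + (10 + V)*(V*(1/4)))/((2*V)) = (V + (10 + V)*(V/4))*(1/(2*V)) = (V + V*(10 + V)/4)*(1/(2*V)) = (V + V*(10 + V)/4)/(2*V))
1/((b(-372) + L) - 1369) = 1/(((7/4 + (1/8)*(-372)) + 114265) - 1369) = 1/(((7/4 - 93/2) + 114265) - 1369) = 1/((-179/4 + 114265) - 1369) = 1/(456881/4 - 1369) = 1/(451405/4) = 4/451405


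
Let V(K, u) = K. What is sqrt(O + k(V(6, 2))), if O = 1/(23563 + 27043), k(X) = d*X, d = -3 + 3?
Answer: sqrt(50606)/50606 ≈ 0.0044453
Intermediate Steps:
d = 0
k(X) = 0 (k(X) = 0*X = 0)
O = 1/50606 ≈ 1.9761e-5
sqrt(O + k(V(6, 2))) = sqrt(1/50606 + 0) = sqrt(1/50606) = sqrt(50606)/50606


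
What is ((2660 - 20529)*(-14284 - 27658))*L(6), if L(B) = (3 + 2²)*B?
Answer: 31477387116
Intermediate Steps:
L(B) = 7*B (L(B) = (3 + 4)*B = 7*B)
((2660 - 20529)*(-14284 - 27658))*L(6) = ((2660 - 20529)*(-14284 - 27658))*(7*6) = -17869*(-41942)*42 = 749461598*42 = 31477387116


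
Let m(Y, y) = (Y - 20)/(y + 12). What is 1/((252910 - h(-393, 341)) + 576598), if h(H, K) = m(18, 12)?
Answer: 12/9954097 ≈ 1.2055e-6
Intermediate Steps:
m(Y, y) = (-20 + Y)/(12 + y)
h(H, K) = -1/12 (h(H, K) = (-20 + 18)/(12 + 12) = -2/24 = (1/24)*(-2) = -1/12)
1/((252910 - h(-393, 341)) + 576598) = 1/((252910 - 1*(-1/12)) + 576598) = 1/((252910 + 1/12) + 576598) = 1/(3034921/12 + 576598) = 1/(9954097/12) = 12/9954097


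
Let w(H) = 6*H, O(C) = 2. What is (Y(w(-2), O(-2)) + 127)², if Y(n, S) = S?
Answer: 16641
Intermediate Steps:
(Y(w(-2), O(-2)) + 127)² = (2 + 127)² = 129² = 16641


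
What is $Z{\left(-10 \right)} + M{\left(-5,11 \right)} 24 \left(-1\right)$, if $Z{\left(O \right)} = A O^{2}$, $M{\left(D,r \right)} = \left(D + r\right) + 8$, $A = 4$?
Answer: $64$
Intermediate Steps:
$M{\left(D,r \right)} = 8 + D + r$
$Z{\left(O \right)} = 4 O^{2}$
$Z{\left(-10 \right)} + M{\left(-5,11 \right)} 24 \left(-1\right) = 4 \left(-10\right)^{2} + \left(8 - 5 + 11\right) 24 \left(-1\right) = 4 \cdot 100 + 14 \left(-24\right) = 400 - 336 = 64$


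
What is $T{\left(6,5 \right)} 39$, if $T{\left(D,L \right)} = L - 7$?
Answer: $-78$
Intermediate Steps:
$T{\left(D,L \right)} = -7 + L$ ($T{\left(D,L \right)} = L - 7 = -7 + L$)
$T{\left(6,5 \right)} 39 = \left(-7 + 5\right) 39 = \left(-2\right) 39 = -78$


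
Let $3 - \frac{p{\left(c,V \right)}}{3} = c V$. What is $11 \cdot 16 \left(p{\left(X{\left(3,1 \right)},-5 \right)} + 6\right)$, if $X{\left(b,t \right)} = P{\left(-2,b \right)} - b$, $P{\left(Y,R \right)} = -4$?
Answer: $-15840$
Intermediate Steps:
$X{\left(b,t \right)} = -4 - b$
$p{\left(c,V \right)} = 9 - 3 V c$ ($p{\left(c,V \right)} = 9 - 3 c V = 9 - 3 V c$)
$11 \cdot 16 \left(p{\left(X{\left(3,1 \right)},-5 \right)} + 6\right) = 11 \cdot 16 \left(\left(9 - - 15 \left(-4 - 3\right)\right) + 6\right) = 176 \left(\left(9 - - 15 \left(-4 - 3\right)\right) + 6\right) = 176 \left(\left(9 - \left(-15\right) \left(-7\right)\right) + 6\right) = 176 \left(\left(9 - 105\right) + 6\right) = 176 \left(-96 + 6\right) = 176 \left(-90\right) = -15840$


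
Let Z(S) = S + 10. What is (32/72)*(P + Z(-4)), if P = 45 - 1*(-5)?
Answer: 224/9 ≈ 24.889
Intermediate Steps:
P = 50 (P = 45 + 5 = 50)
Z(S) = 10 + S
(32/72)*(P + Z(-4)) = (32/72)*(50 + (10 - 4)) = (32*(1/72))*(50 + 6) = (4/9)*56 = 224/9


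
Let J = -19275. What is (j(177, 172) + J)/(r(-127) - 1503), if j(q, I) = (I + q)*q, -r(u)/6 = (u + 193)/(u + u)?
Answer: -599694/21187 ≈ -28.305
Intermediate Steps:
r(u) = -3*(193 + u)/u (r(u) = -6*(u + 193)/(u + u) = -6*(193 + u)/(2*u) = -6*(193 + u)*1/(2*u) = -3*(193 + u)/u)
j(q, I) = q*(I + q)
(j(177, 172) + J)/(r(-127) - 1503) = (177*(172 + 177) - 19275)/((-3 - 579/(-127)) - 1503) = (177*349 - 19275)/((-3 - 579*(-1/127)) - 1503) = (61773 - 19275)/((-3 + 579/127) - 1503) = 42498/(198/127 - 1503) = 42498/(-190683/127) = 42498*(-127/190683) = -599694/21187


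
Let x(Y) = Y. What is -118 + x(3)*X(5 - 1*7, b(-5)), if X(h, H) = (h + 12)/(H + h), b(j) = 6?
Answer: -221/2 ≈ -110.50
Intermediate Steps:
X(h, H) = (12 + h)/(H + h)
-118 + x(3)*X(5 - 1*7, b(-5)) = -118 + 3*((12 + (5 - 1*7))/(6 + (5 - 1*7))) = -118 + 3*((12 + (5 - 7))/(6 + (5 - 7))) = -118 + 3*((12 - 2)/(6 - 2)) = -118 + 3*(10/4) = -118 + 3*((¼)*10) = -118 + 3*(5/2) = -118 + 15/2 = -221/2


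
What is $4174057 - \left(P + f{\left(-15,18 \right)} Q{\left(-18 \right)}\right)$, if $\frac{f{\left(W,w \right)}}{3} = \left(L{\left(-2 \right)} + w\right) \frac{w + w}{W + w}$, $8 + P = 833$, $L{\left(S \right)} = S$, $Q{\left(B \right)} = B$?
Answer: $4183600$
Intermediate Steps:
$P = 825$ ($P = -8 + 833 = 825$)
$f{\left(W,w \right)} = \frac{6 w \left(-2 + w\right)}{W + w}$ ($f{\left(W,w \right)} = 3 \left(-2 + w\right) \frac{w + w}{W + w} = 3 \left(-2 + w\right) \frac{2 w}{W + w} = 3 \frac{2 w \left(-2 + w\right)}{W + w} = \frac{6 w \left(-2 + w\right)}{W + w}$)
$4174057 - \left(P + f{\left(-15,18 \right)} Q{\left(-18 \right)}\right) = 4174057 - \left(825 + 6 \cdot 18 \frac{1}{-15 + 18} \left(-2 + 18\right) \left(-18\right)\right) = 4174057 - \left(825 + 6 \cdot 18 \cdot \frac{1}{3} \cdot 16 \left(-18\right)\right) = 4174057 - \left(825 + 576 \left(-18\right)\right) = 4174057 - \left(825 - 10368\right) = 4174057 - -9543 = 4174057 + 9543 = 4183600$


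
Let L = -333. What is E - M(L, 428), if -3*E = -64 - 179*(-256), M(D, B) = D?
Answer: -44761/3 ≈ -14920.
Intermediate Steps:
E = -45760/3 (E = -(-64 - 179*(-256))/3 = -(-64 + 45824)/3 = -⅓*45760 = -45760/3 ≈ -15253.)
E - M(L, 428) = -45760/3 - 1*(-333) = -45760/3 + 333 = -44761/3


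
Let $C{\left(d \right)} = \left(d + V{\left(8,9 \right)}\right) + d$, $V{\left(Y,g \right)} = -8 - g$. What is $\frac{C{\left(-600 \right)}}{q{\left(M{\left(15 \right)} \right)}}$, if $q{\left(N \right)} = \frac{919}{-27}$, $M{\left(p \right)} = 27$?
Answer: $\frac{32859}{919} \approx 35.755$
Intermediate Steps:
$C{\left(d \right)} = -17 + 2 d$ ($C{\left(d \right)} = \left(d - 17\right) + d = \left(-17 + d\right) + d = -17 + 2 d$)
$q{\left(N \right)} = - \frac{919}{27}$ ($q{\left(N \right)} = 919 \left(- \frac{1}{27}\right) = - \frac{919}{27}$)
$\frac{C{\left(-600 \right)}}{q{\left(M{\left(15 \right)} \right)}} = \frac{-17 + 2 \left(-600\right)}{- \frac{919}{27}} = \left(-17 - 1200\right) \left(- \frac{27}{919}\right) = \left(-1217\right) \left(- \frac{27}{919}\right) = \frac{32859}{919}$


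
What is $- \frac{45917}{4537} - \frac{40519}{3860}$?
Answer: $- \frac{361074323}{17512820} \approx -20.618$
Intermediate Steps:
$- \frac{45917}{4537} - \frac{40519}{3860} = - \frac{361074323}{17512820}$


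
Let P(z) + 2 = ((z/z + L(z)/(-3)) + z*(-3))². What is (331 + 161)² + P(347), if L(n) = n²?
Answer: 15261592399/9 ≈ 1.6957e+9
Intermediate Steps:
P(z) = -2 + (1 - 3*z - z²/3)² (P(z) = -2 + ((z/z + z²/(-3)) + z*(-3))² = -2 + ((1 + z²*(-⅓)) - 3*z)² = -2 + ((1 - z²/3) - 3*z)² = -2 + (1 - 3*z - z²/3)²)
(331 + 161)² + P(347) = (331 + 161)² + (-2 + (-3 + 347² + 9*347)²/9) = 492² + (-2 + (-3 + 120409 + 3123)²/9) = 242064 + (-2 + (⅑)*123529²) = 242064 + (-2 + (⅑)*15259413841) = 242064 + (-2 + 15259413841/9) = 242064 + 15259413823/9 = 15261592399/9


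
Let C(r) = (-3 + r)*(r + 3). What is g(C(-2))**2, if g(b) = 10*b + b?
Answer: 3025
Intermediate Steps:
C(r) = (-3 + r)*(3 + r)
g(b) = 11*b
g(C(-2))**2 = (11*(-9 + (-2)**2))**2 = (11*(-9 + 4))**2 = (11*(-5))**2 = (-55)**2 = 3025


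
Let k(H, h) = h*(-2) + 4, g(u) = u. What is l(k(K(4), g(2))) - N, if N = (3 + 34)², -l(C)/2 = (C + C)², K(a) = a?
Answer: -1369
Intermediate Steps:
k(H, h) = 4 - 2*h (k(H, h) = -2*h + 4 = 4 - 2*h)
l(C) = -8*C² (l(C) = -2*(C + C)² = -2*4*C² = -8*C²)
N = 1369 (N = 37² = 1369)
l(k(K(4), g(2))) - N = -8*(4 - 2*2)² - 1*1369 = -8*(4 - 4)² - 1369 = -8*0² - 1369 = -8*0 - 1369 = 0 - 1369 = -1369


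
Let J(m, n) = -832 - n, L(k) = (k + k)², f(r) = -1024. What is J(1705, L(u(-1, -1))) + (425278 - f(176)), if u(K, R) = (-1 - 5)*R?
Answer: 425326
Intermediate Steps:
u(K, R) = -6*R
L(k) = 4*k² (L(k) = (2*k)² = 4*k²)
J(1705, L(u(-1, -1))) + (425278 - f(176)) = (-832 - 4*(-6*(-1))²) + (425278 - 1*(-1024)) = (-832 - 4*6²) + (425278 + 1024) = (-832 - 4*36) + 426302 = (-832 - 1*144) + 426302 = (-832 - 144) + 426302 = -976 + 426302 = 425326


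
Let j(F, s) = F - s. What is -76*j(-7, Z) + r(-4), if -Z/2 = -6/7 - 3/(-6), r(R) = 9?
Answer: 4167/7 ≈ 595.29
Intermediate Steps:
Z = 5/7 (Z = -2*(-6/7 - 3/(-6)) = -2*(-6*1/7 - 3*(-1/6)) = -2*(-6/7 + 1/2) = -2*(-5/14) = 5/7 ≈ 0.71429)
-76*j(-7, Z) + r(-4) = -76*(-7 - 1*5/7) + 9 = -76*(-7 - 5/7) + 9 = -76*(-54/7) + 9 = 4104/7 + 9 = 4167/7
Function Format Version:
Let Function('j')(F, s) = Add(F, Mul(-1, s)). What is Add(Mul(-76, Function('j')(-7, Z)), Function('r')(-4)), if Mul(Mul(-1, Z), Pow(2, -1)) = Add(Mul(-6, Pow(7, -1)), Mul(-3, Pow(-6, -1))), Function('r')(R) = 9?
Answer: Rational(4167, 7) ≈ 595.29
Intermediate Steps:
Z = Rational(5, 7) (Z = Mul(-2, Add(Mul(-6, Pow(7, -1)), Mul(-3, Pow(-6, -1)))) = Mul(-2, Add(Mul(-6, Rational(1, 7)), Mul(-3, Rational(-1, 6)))) = Mul(-2, Add(Rational(-6, 7), Rational(1, 2))) = Mul(-2, Rational(-5, 14)) = Rational(5, 7) ≈ 0.71429)
Add(Mul(-76, Function('j')(-7, Z)), Function('r')(-4)) = Add(Mul(-76, Add(-7, Mul(-1, Rational(5, 7)))), 9) = Add(Mul(-76, Add(-7, Rational(-5, 7))), 9) = Add(Mul(-76, Rational(-54, 7)), 9) = Add(Rational(4104, 7), 9) = Rational(4167, 7)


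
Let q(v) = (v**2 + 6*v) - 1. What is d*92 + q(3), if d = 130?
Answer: 11986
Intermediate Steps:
q(v) = -1 + v**2 + 6*v
d*92 + q(3) = 130*92 + (-1 + 3**2 + 6*3) = 11960 + (-1 + 9 + 18) = 11960 + 26 = 11986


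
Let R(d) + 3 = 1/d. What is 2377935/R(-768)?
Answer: -365250816/461 ≈ -7.9230e+5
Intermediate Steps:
R(d) = -3 + 1/d
2377935/R(-768) = 2377935/(-3 + 1/(-768)) = 2377935/(-3 - 1/768) = 2377935/(-2305/768) = 2377935*(-768/2305) = -365250816/461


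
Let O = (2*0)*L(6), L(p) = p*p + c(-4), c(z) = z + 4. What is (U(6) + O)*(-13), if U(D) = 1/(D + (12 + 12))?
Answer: -13/30 ≈ -0.43333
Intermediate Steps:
c(z) = 4 + z
L(p) = p**2 (L(p) = p*p + (4 - 4) = p**2 + 0 = p**2)
O = 0 (O = (2*0)*6**2 = 0*36 = 0)
U(D) = 1/(24 + D) (U(D) = 1/(D + 24) = 1/(24 + D))
(U(6) + O)*(-13) = (1/(24 + 6) + 0)*(-13) = (1/30 + 0)*(-13) = (1/30)*(-13) = -13/30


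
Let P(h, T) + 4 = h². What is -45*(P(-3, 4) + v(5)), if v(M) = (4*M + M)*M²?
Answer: -28350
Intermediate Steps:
v(M) = 5*M³ (v(M) = (5*M)*M² = 5*M³)
P(h, T) = -4 + h²
-45*(P(-3, 4) + v(5)) = -45*((-4 + (-3)²) + 5*5³) = -45*((-4 + 9) + 5*125) = -45*(5 + 625) = -45*630 = -28350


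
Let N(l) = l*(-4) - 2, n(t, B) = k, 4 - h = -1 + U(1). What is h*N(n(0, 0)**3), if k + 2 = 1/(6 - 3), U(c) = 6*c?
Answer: -446/27 ≈ -16.519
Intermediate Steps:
k = -5/3 (k = -2 + 1/(6 - 3) = -2 + 1/3 = -5/3 ≈ -1.6667)
h = -1 (h = 4 - (-1 + 6*1) = 4 - (-1 + 6) = 4 - 1*5 = 4 - 5 = -1)
n(t, B) = -5/3
N(l) = -2 - 4*l (N(l) = -4*l - 2 = -2 - 4*l)
h*N(n(0, 0)**3) = -(-2 - 4*(-5/3)**3) = -(-2 - 4*(-125/27)) = -(-2 + 500/27) = -1*446/27 = -446/27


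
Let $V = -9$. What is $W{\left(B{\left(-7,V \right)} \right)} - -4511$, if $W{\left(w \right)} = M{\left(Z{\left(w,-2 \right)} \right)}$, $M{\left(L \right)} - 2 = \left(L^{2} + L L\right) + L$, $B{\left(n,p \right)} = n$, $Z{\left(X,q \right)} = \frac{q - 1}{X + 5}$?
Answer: $4519$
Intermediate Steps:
$Z{\left(X,q \right)} = \frac{-1 + q}{5 + X}$
$M{\left(L \right)} = 2 + L + 2 L^{2}$ ($M{\left(L \right)} = 2 + \left(\left(L^{2} + L L\right) + L\right) = 2 + \left(\left(L^{2} + L^{2}\right) + L\right) = 2 + \left(2 L^{2} + L\right) = 2 + \left(L + 2 L^{2}\right) = 2 + L + 2 L^{2}$)
$W{\left(w \right)} = 2 - \frac{3}{5 + w} + \frac{18}{\left(5 + w\right)^{2}}$ ($W{\left(w \right)} = 2 + \frac{-1 - 2}{5 + w} + 2 \left(\frac{-1 - 2}{5 + w}\right)^{2} = 2 + \frac{1}{5 + w} \left(-3\right) + 2 \left(\frac{1}{5 + w} \left(-3\right)\right)^{2} = 2 - \frac{3}{5 + w} + 2 \left(- \frac{3}{5 + w}\right)^{2} = 2 - \frac{3}{5 + w} + 2 \frac{9}{\left(5 + w\right)^{2}} = 2 - \frac{3}{5 + w} + \frac{18}{\left(5 + w\right)^{2}}$)
$W{\left(B{\left(-7,V \right)} \right)} - -4511 = \frac{53 + 2 \left(-7\right)^{2} + 17 \left(-7\right)}{25 + \left(-7\right)^{2} + 10 \left(-7\right)} - -4511 = \frac{53 + 2 \cdot 49 - 119}{25 + 49 - 70} + 4511 = \frac{53 + 98 - 119}{4} + 4511 = \frac{1}{4} \cdot 32 + 4511 = 8 + 4511 = 4519$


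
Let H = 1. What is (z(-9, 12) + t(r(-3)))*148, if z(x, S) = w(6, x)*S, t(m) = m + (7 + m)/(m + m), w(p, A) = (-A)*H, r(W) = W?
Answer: 46324/3 ≈ 15441.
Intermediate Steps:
w(p, A) = -A (w(p, A) = -A*1 = -A)
t(m) = m + (7 + m)/(2*m) (t(m) = m + (7 + m)/((2*m)) = m + (7 + m)*(1/(2*m)) = m + (7 + m)/(2*m))
z(x, S) = -S*x (z(x, S) = (-x)*S = -S*x)
(z(-9, 12) + t(r(-3)))*148 = (-1*12*(-9) + (½ - 3 + (7/2)/(-3)))*148 = (108 + (½ - 3 + (7/2)*(-⅓)))*148 = (108 + (½ - 3 - 7/6))*148 = (108 - 11/3)*148 = (313/3)*148 = 46324/3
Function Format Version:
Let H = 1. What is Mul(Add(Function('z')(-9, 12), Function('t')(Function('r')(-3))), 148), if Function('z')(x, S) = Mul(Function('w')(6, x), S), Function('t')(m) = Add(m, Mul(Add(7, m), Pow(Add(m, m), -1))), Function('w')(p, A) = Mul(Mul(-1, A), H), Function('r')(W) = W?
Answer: Rational(46324, 3) ≈ 15441.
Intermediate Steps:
Function('w')(p, A) = Mul(-1, A) (Function('w')(p, A) = Mul(Mul(-1, A), 1) = Mul(-1, A))
Function('t')(m) = Add(m, Mul(Rational(1, 2), Pow(m, -1), Add(7, m))) (Function('t')(m) = Add(m, Mul(Add(7, m), Pow(Mul(2, m), -1))) = Add(m, Mul(Add(7, m), Mul(Rational(1, 2), Pow(m, -1)))) = Add(m, Mul(Rational(1, 2), Pow(m, -1), Add(7, m))))
Function('z')(x, S) = Mul(-1, S, x) (Function('z')(x, S) = Mul(Mul(-1, x), S) = Mul(-1, S, x))
Mul(Add(Function('z')(-9, 12), Function('t')(Function('r')(-3))), 148) = Mul(Add(Mul(-1, 12, -9), Add(Rational(1, 2), -3, Mul(Rational(7, 2), Pow(-3, -1)))), 148) = Mul(Add(108, Add(Rational(1, 2), -3, Mul(Rational(7, 2), Rational(-1, 3)))), 148) = Mul(Add(108, Add(Rational(1, 2), -3, Rational(-7, 6))), 148) = Mul(Add(108, Rational(-11, 3)), 148) = Mul(Rational(313, 3), 148) = Rational(46324, 3)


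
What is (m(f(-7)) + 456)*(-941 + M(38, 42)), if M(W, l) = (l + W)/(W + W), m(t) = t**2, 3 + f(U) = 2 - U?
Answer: -8786628/19 ≈ -4.6245e+5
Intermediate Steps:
f(U) = -1 - U (f(U) = -3 + (2 - U) = -1 - U)
M(W, l) = (W + l)/(2*W) (M(W, l) = (W + l)/((2*W)) = (W + l)*(1/(2*W)) = (W + l)/(2*W))
(m(f(-7)) + 456)*(-941 + M(38, 42)) = ((-1 - 1*(-7))**2 + 456)*(-941 + (1/2)*(38 + 42)/38) = ((-1 + 7)**2 + 456)*(-941 + (1/2)*(1/38)*80) = (6**2 + 456)*(-941 + 20/19) = (36 + 456)*(-17859/19) = 492*(-17859/19) = -8786628/19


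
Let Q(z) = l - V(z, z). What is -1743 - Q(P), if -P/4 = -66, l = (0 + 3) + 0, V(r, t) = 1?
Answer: -1745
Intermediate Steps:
l = 3 (l = 3 + 0 = 3)
P = 264 (P = -4*(-66) = 264)
Q(z) = 2 (Q(z) = 3 - 1*1 = 3 - 1 = 2)
-1743 - Q(P) = -1743 - 1*2 = -1743 - 2 = -1745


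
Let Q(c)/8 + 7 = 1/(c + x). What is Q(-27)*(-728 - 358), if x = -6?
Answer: 671872/11 ≈ 61079.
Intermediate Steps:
Q(c) = -56 + 8/(-6 + c) (Q(c) = -56 + 8/(c - 6) = -56 + 8/(-6 + c))
Q(-27)*(-728 - 358) = (8*(43 - 7*(-27))/(-6 - 27))*(-728 - 358) = (8*(43 + 189)/(-33))*(-1086) = (8*(-1/33)*232)*(-1086) = -1856/33*(-1086) = 671872/11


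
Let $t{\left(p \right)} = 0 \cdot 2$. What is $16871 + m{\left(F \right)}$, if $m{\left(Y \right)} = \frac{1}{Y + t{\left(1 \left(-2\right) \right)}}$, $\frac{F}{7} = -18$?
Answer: $\frac{2125745}{126} \approx 16871.0$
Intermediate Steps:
$F = -126$ ($F = 7 \left(-18\right) = -126$)
$t{\left(p \right)} = 0$
$m{\left(Y \right)} = \frac{1}{Y}$ ($m{\left(Y \right)} = \frac{1}{Y + 0} = \frac{1}{Y}$)
$16871 + m{\left(F \right)} = 16871 + \frac{1}{-126} = 16871 - \frac{1}{126} = \frac{2125745}{126}$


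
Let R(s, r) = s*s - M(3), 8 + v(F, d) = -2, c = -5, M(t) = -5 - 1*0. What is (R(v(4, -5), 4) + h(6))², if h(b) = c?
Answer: 10000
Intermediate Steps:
M(t) = -5 (M(t) = -5 + 0 = -5)
h(b) = -5
v(F, d) = -10 (v(F, d) = -8 - 2 = -10)
R(s, r) = 5 + s² (R(s, r) = s*s - 1*(-5) = s² + 5 = 5 + s²)
(R(v(4, -5), 4) + h(6))² = ((5 + (-10)²) - 5)² = ((5 + 100) - 5)² = (105 - 5)² = 100² = 10000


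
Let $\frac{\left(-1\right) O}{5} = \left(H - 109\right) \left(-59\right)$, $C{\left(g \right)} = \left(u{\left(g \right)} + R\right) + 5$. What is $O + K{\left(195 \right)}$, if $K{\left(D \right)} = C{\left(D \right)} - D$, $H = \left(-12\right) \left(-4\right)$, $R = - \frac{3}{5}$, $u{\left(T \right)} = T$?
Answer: $- \frac{89953}{5} \approx -17991.0$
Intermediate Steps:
$R = - \frac{3}{5}$ ($R = \left(-3\right) \frac{1}{5} = - \frac{3}{5} \approx -0.6$)
$C{\left(g \right)} = \frac{22}{5} + g$ ($C{\left(g \right)} = \left(g - \frac{3}{5}\right) + 5 = \left(- \frac{3}{5} + g\right) + 5 = \frac{22}{5} + g$)
$H = 48$
$K{\left(D \right)} = \frac{22}{5}$ ($K{\left(D \right)} = \left(\frac{22}{5} + D\right) - D = \frac{22}{5}$)
$O = -17995$ ($O = - 5 \left(48 - 109\right) \left(-59\right) = - 5 \left(\left(-61\right) \left(-59\right)\right) = \left(-5\right) 3599 = -17995$)
$O + K{\left(195 \right)} = -17995 + \frac{22}{5} = - \frac{89953}{5}$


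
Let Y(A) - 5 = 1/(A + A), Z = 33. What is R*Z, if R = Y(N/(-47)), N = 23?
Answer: 6039/46 ≈ 131.28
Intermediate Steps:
Y(A) = 5 + 1/(2*A) (Y(A) = 5 + 1/(A + A) = 5 + 1/(2*A))
R = 183/46 (R = 5 + 1/(2*((23/(-47)))) = 5 + 1/(2*((23*(-1/47)))) = 5 + 1/(2*(-23/47)) = 5 + (½)*(-47/23) = 5 - 47/46 = 183/46 ≈ 3.9783)
R*Z = (183/46)*33 = 6039/46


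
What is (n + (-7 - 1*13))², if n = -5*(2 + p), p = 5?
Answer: 3025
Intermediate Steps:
n = -35 (n = -5*(2 + 5) = -5*7 = -35)
(n + (-7 - 1*13))² = (-35 + (-7 - 1*13))² = (-35 + (-7 - 13))² = (-35 - 20)² = (-55)² = 3025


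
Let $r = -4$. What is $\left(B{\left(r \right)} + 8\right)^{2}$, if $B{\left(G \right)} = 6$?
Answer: $196$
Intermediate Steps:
$\left(B{\left(r \right)} + 8\right)^{2} = \left(6 + 8\right)^{2} = 14^{2} = 196$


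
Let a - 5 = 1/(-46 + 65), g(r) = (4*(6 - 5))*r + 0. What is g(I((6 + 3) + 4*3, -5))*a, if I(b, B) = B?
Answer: -1920/19 ≈ -101.05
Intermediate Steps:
g(r) = 4*r (g(r) = (4*1)*r + 0 = 4*r + 0 = 4*r)
a = 96/19 (a = 5 + 1/(-46 + 65) = 5 + 1/19 = 96/19 ≈ 5.0526)
g(I((6 + 3) + 4*3, -5))*a = (4*(-5))*(96/19) = -20*96/19 = -1920/19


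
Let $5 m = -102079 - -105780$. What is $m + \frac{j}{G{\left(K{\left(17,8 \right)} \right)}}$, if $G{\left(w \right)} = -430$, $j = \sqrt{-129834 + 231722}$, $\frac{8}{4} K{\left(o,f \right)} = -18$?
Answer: $\frac{3701}{5} - \frac{8 \sqrt{398}}{215} \approx 739.46$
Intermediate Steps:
$K{\left(o,f \right)} = -9$ ($K{\left(o,f \right)} = \frac{1}{2} \left(-18\right) = -9$)
$j = 16 \sqrt{398}$ ($j = \sqrt{101888} = 16 \sqrt{398} \approx 319.2$)
$m = \frac{3701}{5}$ ($m = \frac{-102079 - -105780}{5} = \frac{-102079 + 105780}{5} = \frac{1}{5} \cdot 3701 = \frac{3701}{5} \approx 740.2$)
$m + \frac{j}{G{\left(K{\left(17,8 \right)} \right)}} = \frac{3701}{5} + \frac{16 \sqrt{398}}{-430} = \frac{3701}{5} + 16 \sqrt{398} \left(- \frac{1}{430}\right) = \frac{3701}{5} - \frac{8 \sqrt{398}}{215}$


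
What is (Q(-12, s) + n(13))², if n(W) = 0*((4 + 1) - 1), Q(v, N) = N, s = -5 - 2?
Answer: 49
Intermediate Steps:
s = -7
n(W) = 0 (n(W) = 0*(5 - 1) = 0*4 = 0)
(Q(-12, s) + n(13))² = (-7 + 0)² = (-7)² = 49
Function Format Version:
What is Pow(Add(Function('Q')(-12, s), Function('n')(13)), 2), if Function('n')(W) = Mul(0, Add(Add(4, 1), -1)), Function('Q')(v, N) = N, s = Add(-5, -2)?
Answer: 49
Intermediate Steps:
s = -7
Function('n')(W) = 0 (Function('n')(W) = Mul(0, Add(5, -1)) = Mul(0, 4) = 0)
Pow(Add(Function('Q')(-12, s), Function('n')(13)), 2) = Pow(Add(-7, 0), 2) = Pow(-7, 2) = 49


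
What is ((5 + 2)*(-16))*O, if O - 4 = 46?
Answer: -5600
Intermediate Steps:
O = 50 (O = 4 + 46 = 50)
((5 + 2)*(-16))*O = ((5 + 2)*(-16))*50 = (7*(-16))*50 = -112*50 = -5600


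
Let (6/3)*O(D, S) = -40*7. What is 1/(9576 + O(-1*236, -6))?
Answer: 1/9436 ≈ 0.00010598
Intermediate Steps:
O(D, S) = -140 (O(D, S) = (-40*7)/2 = (½)*(-280) = -140)
1/(9576 + O(-1*236, -6)) = 1/(9576 - 140) = 1/9436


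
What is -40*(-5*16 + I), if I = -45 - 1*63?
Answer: 7520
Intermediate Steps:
I = -108 (I = -45 - 63 = -108)
-40*(-5*16 + I) = -40*(-5*16 - 108) = -40*(-80 - 108) = -40*(-188) = 7520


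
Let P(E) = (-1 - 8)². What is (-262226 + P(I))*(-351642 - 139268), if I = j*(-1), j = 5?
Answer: 128689601950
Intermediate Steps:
I = -5 (I = 5*(-1) = -5)
P(E) = 81 (P(E) = (-9)² = 81)
(-262226 + P(I))*(-351642 - 139268) = (-262226 + 81)*(-351642 - 139268) = -262145*(-490910) = 128689601950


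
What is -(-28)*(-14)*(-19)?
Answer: 7448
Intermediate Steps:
-(-28)*(-14)*(-19) = -28*14*(-19) = -392*(-19) = 7448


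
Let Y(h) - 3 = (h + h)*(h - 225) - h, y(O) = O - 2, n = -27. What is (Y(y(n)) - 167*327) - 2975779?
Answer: -3015624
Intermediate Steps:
y(O) = -2 + O
Y(h) = 3 - h + 2*h*(-225 + h) (Y(h) = 3 + ((h + h)*(h - 225) - h) = 3 + ((2*h)*(-225 + h) - h) = 3 + (2*h*(-225 + h) - h) = 3 + (-h + 2*h*(-225 + h)) = 3 - h + 2*h*(-225 + h))
(Y(y(n)) - 167*327) - 2975779 = ((3 - 451*(-2 - 27) + 2*(-2 - 27)**2) - 167*327) - 2975779 = ((3 - 451*(-29) + 2*(-29)**2) - 54609) - 2975779 = ((3 + 13079 + 2*841) - 54609) - 2975779 = ((3 + 13079 + 1682) - 54609) - 2975779 = (14764 - 54609) - 2975779 = -39845 - 2975779 = -3015624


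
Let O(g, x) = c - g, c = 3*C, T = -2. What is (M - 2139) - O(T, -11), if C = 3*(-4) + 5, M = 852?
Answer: -1268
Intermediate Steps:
C = -7 (C = -12 + 5 = -7)
c = -21 (c = 3*(-7) = -21)
O(g, x) = -21 - g
(M - 2139) - O(T, -11) = (852 - 2139) - (-21 - 1*(-2)) = -1287 - (-21 + 2) = -1287 - 1*(-19) = -1287 + 19 = -1268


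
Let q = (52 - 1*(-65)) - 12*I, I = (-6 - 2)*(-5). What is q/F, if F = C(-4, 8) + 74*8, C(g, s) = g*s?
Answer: -363/560 ≈ -0.64821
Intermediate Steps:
I = 40 (I = -8*(-5) = 40)
F = 560 (F = -4*8 + 74*8 = -32 + 592 = 560)
q = -363 (q = (52 - 1*(-65)) - 12*40 = (52 + 65) - 480 = 117 - 480 = -363)
q/F = -363/560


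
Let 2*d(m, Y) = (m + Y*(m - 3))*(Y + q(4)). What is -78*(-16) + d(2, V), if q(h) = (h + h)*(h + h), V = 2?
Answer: 1248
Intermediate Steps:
q(h) = 4*h² (q(h) = (2*h)*(2*h) = 4*h²)
d(m, Y) = (64 + Y)*(m + Y*(-3 + m))/2 (d(m, Y) = ((m + Y*(m - 3))*(Y + 4*4²))/2 = ((m + Y*(-3 + m))*(Y + 4*16))/2 = ((m + Y*(-3 + m))*(Y + 64))/2 = ((m + Y*(-3 + m))*(64 + Y))/2 = ((64 + Y)*(m + Y*(-3 + m)))/2 = (64 + Y)*(m + Y*(-3 + m))/2)
-78*(-16) + d(2, V) = -78*(-16) + (-96*2 + 32*2 - 3/2*2² + (½)*2*2² + (65/2)*2*2) = 1248 + (-192 + 64 - 3/2*4 + (½)*2*4 + 130) = 1248 + (-192 + 64 - 6 + 4 + 130) = 1248 + 0 = 1248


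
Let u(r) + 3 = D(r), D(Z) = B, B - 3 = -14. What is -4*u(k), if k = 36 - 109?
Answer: 56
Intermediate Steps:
k = -73
B = -11 (B = 3 - 14 = -11)
D(Z) = -11
u(r) = -14 (u(r) = -3 - 11 = -14)
-4*u(k) = -4*(-14) = 56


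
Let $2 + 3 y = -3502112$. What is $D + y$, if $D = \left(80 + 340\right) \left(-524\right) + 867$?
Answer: $- \frac{4159753}{3} \approx -1.3866 \cdot 10^{6}$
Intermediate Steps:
$y = - \frac{3502114}{3}$ ($y = - \frac{2}{3} + \frac{1}{3} \left(-3502112\right) = - \frac{2}{3} - \frac{3502112}{3} = - \frac{3502114}{3} \approx -1.1674 \cdot 10^{6}$)
$D = -219213$ ($D = 420 \left(-524\right) + 867 = -220080 + 867 = -219213$)
$D + y = -219213 - \frac{3502114}{3} = - \frac{4159753}{3}$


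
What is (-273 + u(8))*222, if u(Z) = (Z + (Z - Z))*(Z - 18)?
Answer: -78366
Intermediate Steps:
u(Z) = Z*(-18 + Z) (u(Z) = (Z + 0)*(-18 + Z) = Z*(-18 + Z))
(-273 + u(8))*222 = (-273 + 8*(-18 + 8))*222 = (-273 + 8*(-10))*222 = (-273 - 80)*222 = -353*222 = -78366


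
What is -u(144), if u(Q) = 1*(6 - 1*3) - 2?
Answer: -1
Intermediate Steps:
u(Q) = 1 (u(Q) = 1*(6 - 3) - 2 = 1*3 - 2 = 3 - 2 = 1)
-u(144) = -1*1 = -1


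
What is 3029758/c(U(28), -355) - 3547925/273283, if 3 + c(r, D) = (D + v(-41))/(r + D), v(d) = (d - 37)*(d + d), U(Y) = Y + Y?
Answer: -123795520401168/948018727 ≈ -1.3058e+5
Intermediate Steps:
U(Y) = 2*Y
v(d) = 2*d*(-37 + d) (v(d) = (-37 + d)*(2*d) = 2*d*(-37 + d))
c(r, D) = -3 + (6396 + D)/(D + r) (c(r, D) = -3 + (D + 2*(-41)*(-37 - 41))/(r + D) = -3 + (D + 2*(-41)*(-78))/(D + r) = -3 + (D + 6396)/(D + r) = -3 + (6396 + D)/(D + r))
3029758/c(U(28), -355) - 3547925/273283 = 3029758/(((6396 - 6*28 - 2*(-355))/(-355 + 2*28))) - 3547925/273283 = 3029758/(((6396 - 3*56 + 710)/(-355 + 56))) - 3547925*1/273283 = 3029758/(((6396 - 168 + 710)/(-299))) - 3547925/273283 = 3029758/((-1/299*6938)) - 3547925/273283 = 3029758/(-6938/299) - 3547925/273283 = 3029758*(-299/6938) - 3547925/273283 = -452948821/3469 - 3547925/273283 = -123795520401168/948018727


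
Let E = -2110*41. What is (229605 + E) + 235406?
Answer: 378501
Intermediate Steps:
E = -86510
(229605 + E) + 235406 = (229605 - 86510) + 235406 = 143095 + 235406 = 378501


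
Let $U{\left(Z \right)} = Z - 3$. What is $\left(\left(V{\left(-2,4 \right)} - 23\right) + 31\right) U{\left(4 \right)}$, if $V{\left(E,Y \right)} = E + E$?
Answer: $4$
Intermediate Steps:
$V{\left(E,Y \right)} = 2 E$
$U{\left(Z \right)} = -3 + Z$ ($U{\left(Z \right)} = Z - 3 = -3 + Z$)
$\left(\left(V{\left(-2,4 \right)} - 23\right) + 31\right) U{\left(4 \right)} = \left(\left(2 \left(-2\right) - 23\right) + 31\right) \left(-3 + 4\right) = \left(\left(-4 - 23\right) + 31\right) 1 = \left(-27 + 31\right) 1 = 4 \cdot 1 = 4$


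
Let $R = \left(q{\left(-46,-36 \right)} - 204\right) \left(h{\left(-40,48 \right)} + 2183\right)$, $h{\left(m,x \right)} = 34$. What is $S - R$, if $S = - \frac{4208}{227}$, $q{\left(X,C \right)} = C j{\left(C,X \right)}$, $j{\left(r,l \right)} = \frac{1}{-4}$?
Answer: $\frac{98131297}{227} \approx 4.323 \cdot 10^{5}$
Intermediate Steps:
$j{\left(r,l \right)} = - \frac{1}{4}$
$q{\left(X,C \right)} = - \frac{C}{4}$ ($q{\left(X,C \right)} = C \left(- \frac{1}{4}\right) = - \frac{C}{4}$)
$R = -432315$ ($R = \left(\left(- \frac{1}{4}\right) \left(-36\right) - 204\right) \left(34 + 2183\right) = \left(9 - 204\right) 2217 = \left(-195\right) 2217 = -432315$)
$S = - \frac{4208}{227}$ ($S = \left(-4208\right) \frac{1}{227} = - \frac{4208}{227} \approx -18.537$)
$S - R = - \frac{4208}{227} - -432315 = - \frac{4208}{227} + 432315 = \frac{98131297}{227}$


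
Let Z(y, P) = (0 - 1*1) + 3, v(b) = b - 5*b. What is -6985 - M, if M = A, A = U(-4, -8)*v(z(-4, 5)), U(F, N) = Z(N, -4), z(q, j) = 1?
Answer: -6977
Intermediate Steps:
v(b) = -4*b
Z(y, P) = 2 (Z(y, P) = (0 - 1) + 3 = -1 + 3 = 2)
U(F, N) = 2
A = -8 (A = 2*(-4*1) = 2*(-4) = -8)
M = -8
-6985 - M = -6985 - 1*(-8) = -6985 + 8 = -6977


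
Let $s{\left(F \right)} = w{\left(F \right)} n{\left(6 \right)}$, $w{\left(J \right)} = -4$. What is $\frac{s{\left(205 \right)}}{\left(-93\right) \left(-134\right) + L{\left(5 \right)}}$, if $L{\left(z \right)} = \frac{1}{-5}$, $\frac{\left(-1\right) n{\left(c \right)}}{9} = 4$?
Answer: $\frac{720}{62309} \approx 0.011555$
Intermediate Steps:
$n{\left(c \right)} = -36$ ($n{\left(c \right)} = \left(-9\right) 4 = -36$)
$L{\left(z \right)} = - \frac{1}{5}$
$s{\left(F \right)} = 144$ ($s{\left(F \right)} = \left(-4\right) \left(-36\right) = 144$)
$\frac{s{\left(205 \right)}}{\left(-93\right) \left(-134\right) + L{\left(5 \right)}} = \frac{144}{\left(-93\right) \left(-134\right) - \frac{1}{5}} = \frac{144}{12462 - \frac{1}{5}} = \frac{144}{\frac{62309}{5}} = 144 \cdot \frac{5}{62309} = \frac{720}{62309}$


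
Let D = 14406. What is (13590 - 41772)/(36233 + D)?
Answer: -28182/50639 ≈ -0.55653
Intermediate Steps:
(13590 - 41772)/(36233 + D) = (13590 - 41772)/(36233 + 14406) = -28182/50639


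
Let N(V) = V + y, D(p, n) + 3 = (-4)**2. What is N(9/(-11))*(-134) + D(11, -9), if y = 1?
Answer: -125/11 ≈ -11.364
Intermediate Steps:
D(p, n) = 13 (D(p, n) = -3 + (-4)**2 = -3 + 16 = 13)
N(V) = 1 + V (N(V) = V + 1 = 1 + V)
N(9/(-11))*(-134) + D(11, -9) = (1 + 9/(-11))*(-134) + 13 = (1 + 9*(-1/11))*(-134) + 13 = (1 - 9/11)*(-134) + 13 = (2/11)*(-134) + 13 = -268/11 + 13 = -125/11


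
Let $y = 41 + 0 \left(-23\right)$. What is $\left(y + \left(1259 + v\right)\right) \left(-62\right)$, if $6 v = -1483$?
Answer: $- \frac{195827}{3} \approx -65276.0$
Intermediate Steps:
$v = - \frac{1483}{6}$ ($v = \frac{1}{6} \left(-1483\right) = - \frac{1483}{6} \approx -247.17$)
$y = 41$ ($y = 41 + 0 = 41$)
$\left(y + \left(1259 + v\right)\right) \left(-62\right) = \left(41 + \left(1259 - \frac{1483}{6}\right)\right) \left(-62\right) = \left(41 + \frac{6071}{6}\right) \left(-62\right) = \frac{6317}{6} \left(-62\right) = - \frac{195827}{3}$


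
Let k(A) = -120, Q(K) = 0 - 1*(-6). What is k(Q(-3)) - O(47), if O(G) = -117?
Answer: -3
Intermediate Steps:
Q(K) = 6 (Q(K) = 0 + 6 = 6)
k(Q(-3)) - O(47) = -120 - 1*(-117) = -120 + 117 = -3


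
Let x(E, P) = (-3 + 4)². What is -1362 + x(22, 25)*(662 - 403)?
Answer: -1103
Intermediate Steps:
x(E, P) = 1 (x(E, P) = 1² = 1)
-1362 + x(22, 25)*(662 - 403) = -1362 + 1*(662 - 403) = -1362 + 1*259 = -1362 + 259 = -1103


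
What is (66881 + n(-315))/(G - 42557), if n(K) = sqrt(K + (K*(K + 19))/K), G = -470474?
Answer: -66881/513031 - I*sqrt(611)/513031 ≈ -0.13036 - 4.8181e-5*I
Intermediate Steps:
n(K) = sqrt(19 + 2*K) (n(K) = sqrt(K + (K*(19 + K))/K) = sqrt(K + (19 + K)) = sqrt(19 + 2*K))
(66881 + n(-315))/(G - 42557) = (66881 + sqrt(19 + 2*(-315)))/(-470474 - 42557) = (66881 + sqrt(19 - 630))/(-513031) = (66881 + sqrt(-611))*(-1/513031) = (66881 + I*sqrt(611))*(-1/513031) = -66881/513031 - I*sqrt(611)/513031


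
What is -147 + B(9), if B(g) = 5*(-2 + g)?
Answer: -112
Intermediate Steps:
B(g) = -10 + 5*g
-147 + B(9) = -147 + (-10 + 5*9) = -147 + (-10 + 45) = -147 + 35 = -112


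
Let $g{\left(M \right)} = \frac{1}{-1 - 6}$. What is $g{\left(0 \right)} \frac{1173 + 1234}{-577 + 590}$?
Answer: $- \frac{2407}{91} \approx -26.451$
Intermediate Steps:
$g{\left(M \right)} = - \frac{1}{7}$ ($g{\left(M \right)} = \frac{1}{-1 - 6} = \frac{1}{-7} = - \frac{1}{7}$)
$g{\left(0 \right)} \frac{1173 + 1234}{-577 + 590} = - \frac{\left(1173 + 1234\right) \frac{1}{-577 + 590}}{7} = - \frac{2407 \cdot \frac{1}{13}}{7} = \left(- \frac{1}{7}\right) \frac{2407}{13} = - \frac{2407}{91}$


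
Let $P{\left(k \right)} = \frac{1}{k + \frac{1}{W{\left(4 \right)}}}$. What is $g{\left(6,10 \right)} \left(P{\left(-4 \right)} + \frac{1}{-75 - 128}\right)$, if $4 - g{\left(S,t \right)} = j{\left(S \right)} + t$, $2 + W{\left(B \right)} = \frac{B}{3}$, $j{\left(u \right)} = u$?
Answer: $\frac{5004}{2233} \approx 2.2409$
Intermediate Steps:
$W{\left(B \right)} = -2 + \frac{B}{3}$
$g{\left(S,t \right)} = 4 - S - t$ ($g{\left(S,t \right)} = 4 - \left(S + t\right) = 4 - S - t$)
$P{\left(k \right)} = \frac{1}{- \frac{3}{2} + k}$ ($P{\left(k \right)} = \frac{1}{k + \frac{1}{-2 + \frac{1}{3} \cdot 4}} = \frac{1}{k + \frac{1}{-2 + \frac{4}{3}}} = \frac{1}{k + \frac{1}{- \frac{2}{3}}} = \frac{1}{k - \frac{3}{2}} = \frac{1}{- \frac{3}{2} + k}$)
$g{\left(6,10 \right)} \left(P{\left(-4 \right)} + \frac{1}{-75 - 128}\right) = \left(4 - 6 - 10\right) \left(\frac{2}{-3 + 2 \left(-4\right)} + \frac{1}{-75 - 128}\right) = \left(4 - 6 - 10\right) \left(\frac{2}{-3 - 8} + \frac{1}{-203}\right) = - 12 \left(\frac{2}{-11} - \frac{1}{203}\right) = - 12 \left(2 \left(- \frac{1}{11}\right) - \frac{1}{203}\right) = - 12 \left(- \frac{2}{11} - \frac{1}{203}\right) = \left(-12\right) \left(- \frac{417}{2233}\right) = \frac{5004}{2233}$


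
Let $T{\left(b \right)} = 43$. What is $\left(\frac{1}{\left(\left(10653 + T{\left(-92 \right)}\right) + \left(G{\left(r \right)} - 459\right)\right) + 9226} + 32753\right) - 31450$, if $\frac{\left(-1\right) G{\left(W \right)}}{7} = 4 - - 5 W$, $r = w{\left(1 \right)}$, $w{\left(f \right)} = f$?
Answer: $\frac{25278201}{19400} \approx 1303.0$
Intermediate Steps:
$r = 1$
$G{\left(W \right)} = -28 - 35 W$ ($G{\left(W \right)} = - 7 \left(4 - - 5 W\right) = - 7 \left(4 + 5 W\right) = -28 - 35 W$)
$\left(\frac{1}{\left(\left(10653 + T{\left(-92 \right)}\right) + \left(G{\left(r \right)} - 459\right)\right) + 9226} + 32753\right) - 31450 = \left(\frac{1}{\left(\left(10653 + 43\right) - 522\right) + 9226} + 32753\right) - 31450 = \left(\frac{1}{\left(10696 - 522\right) + 9226} + 32753\right) - 31450 = \left(\frac{1}{10174 + 9226} + 32753\right) - 31450 = \left(\frac{1}{19400} + 32753\right) - 31450 = \frac{635408201}{19400} - 31450 = \frac{25278201}{19400}$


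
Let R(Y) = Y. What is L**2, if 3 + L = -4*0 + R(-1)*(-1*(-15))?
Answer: 324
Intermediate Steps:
L = -18 (L = -3 + (-4*0 - (-1)*(-15)) = -3 + (0 - 1*15) = -3 + (0 - 15) = -3 - 15 = -18)
L**2 = (-18)**2 = 324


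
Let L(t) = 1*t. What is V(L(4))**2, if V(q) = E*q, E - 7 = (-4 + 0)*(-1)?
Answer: 1936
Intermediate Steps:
L(t) = t
E = 11 (E = 7 + (-4 + 0)*(-1) = 7 - 4*(-1) = 7 + 4 = 11)
V(q) = 11*q
V(L(4))**2 = (11*4)**2 = 44**2 = 1936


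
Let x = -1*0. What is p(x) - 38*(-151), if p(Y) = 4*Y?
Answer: 5738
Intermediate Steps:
x = 0
p(x) - 38*(-151) = 4*0 - 38*(-151) = 0 + 5738 = 5738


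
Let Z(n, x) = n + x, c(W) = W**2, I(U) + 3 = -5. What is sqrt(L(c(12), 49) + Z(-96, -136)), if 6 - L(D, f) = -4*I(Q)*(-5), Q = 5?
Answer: I*sqrt(66) ≈ 8.124*I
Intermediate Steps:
I(U) = -8 (I(U) = -3 - 5 = -8)
L(D, f) = 166 (L(D, f) = 6 - (-4*(-8))*(-5) = 6 - 32*(-5) = 6 - 1*(-160) = 6 + 160 = 166)
sqrt(L(c(12), 49) + Z(-96, -136)) = sqrt(166 + (-96 - 136)) = sqrt(166 - 232) = sqrt(-66) = I*sqrt(66)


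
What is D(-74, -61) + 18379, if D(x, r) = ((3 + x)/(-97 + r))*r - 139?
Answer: 2877589/158 ≈ 18213.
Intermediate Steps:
D(x, r) = -139 + r*(3 + x)/(-97 + r) (D(x, r) = ((3 + x)/(-97 + r))*r - 139 = r*(3 + x)/(-97 + r) - 139 = -139 + r*(3 + x)/(-97 + r))
D(-74, -61) + 18379 = (13483 - 136*(-61) - 61*(-74))/(-97 - 61) + 18379 = (13483 + 8296 + 4514)/(-158) + 18379 = -1/158*26293 + 18379 = -26293/158 + 18379 = 2877589/158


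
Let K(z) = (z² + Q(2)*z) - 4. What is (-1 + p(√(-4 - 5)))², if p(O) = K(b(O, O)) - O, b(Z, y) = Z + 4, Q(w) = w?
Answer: -629 + 540*I ≈ -629.0 + 540.0*I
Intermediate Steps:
b(Z, y) = 4 + Z
K(z) = -4 + z² + 2*z (K(z) = (z² + 2*z) - 4 = -4 + z² + 2*z)
p(O) = 4 + O + (4 + O)² (p(O) = (-4 + (4 + O)² + 2*(4 + O)) - O = (-4 + (4 + O)² + (8 + 2*O)) - O = (4 + (4 + O)² + 2*O) - O = 4 + O + (4 + O)²)
(-1 + p(√(-4 - 5)))² = (-1 + (4 + √(-4 - 5) + (4 + √(-4 - 5))²))² = (-1 + (4 + √(-9) + (4 + √(-9))²))² = (-1 + (4 + 3*I + (4 + 3*I)²))² = (-1 + (4 + (4 + 3*I)² + 3*I))² = (3 + (4 + 3*I)² + 3*I)²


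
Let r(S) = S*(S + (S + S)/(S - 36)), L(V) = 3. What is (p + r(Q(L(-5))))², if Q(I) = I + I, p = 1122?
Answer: 33385284/25 ≈ 1.3354e+6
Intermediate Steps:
Q(I) = 2*I
r(S) = S*(S + 2*S/(-36 + S)) (r(S) = S*(S + (2*S)/(-36 + S)) = S*(S + 2*S/(-36 + S)))
(p + r(Q(L(-5))))² = (1122 + (2*3)²*(-34 + 2*3)/(-36 + 2*3))² = (1122 + 6²*(-34 + 6)/(-36 + 6))² = (1122 + 36*(-28)/(-30))² = (1122 + 36*(-1/30)*(-28))² = (1122 + 168/5)² = (5778/5)² = 33385284/25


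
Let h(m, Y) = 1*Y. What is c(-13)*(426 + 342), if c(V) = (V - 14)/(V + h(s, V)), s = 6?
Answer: 10368/13 ≈ 797.54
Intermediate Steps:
h(m, Y) = Y
c(V) = (-14 + V)/(2*V) (c(V) = (V - 14)/(V + V) = (-14 + V)/((2*V)) = (-14 + V)*(1/(2*V)) = (-14 + V)/(2*V))
c(-13)*(426 + 342) = ((½)*(-14 - 13)/(-13))*(426 + 342) = ((½)*(-1/13)*(-27))*768 = (27/26)*768 = 10368/13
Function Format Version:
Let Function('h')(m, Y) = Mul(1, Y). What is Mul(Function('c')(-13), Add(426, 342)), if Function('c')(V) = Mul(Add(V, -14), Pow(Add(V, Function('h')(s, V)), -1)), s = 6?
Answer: Rational(10368, 13) ≈ 797.54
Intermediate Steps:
Function('h')(m, Y) = Y
Function('c')(V) = Mul(Rational(1, 2), Pow(V, -1), Add(-14, V)) (Function('c')(V) = Mul(Add(V, -14), Pow(Add(V, V), -1)) = Mul(Add(-14, V), Pow(Mul(2, V), -1)) = Mul(Add(-14, V), Mul(Rational(1, 2), Pow(V, -1))) = Mul(Rational(1, 2), Pow(V, -1), Add(-14, V)))
Mul(Function('c')(-13), Add(426, 342)) = Mul(Mul(Rational(1, 2), Pow(-13, -1), Add(-14, -13)), Add(426, 342)) = Mul(Mul(Rational(1, 2), Rational(-1, 13), -27), 768) = Mul(Rational(27, 26), 768) = Rational(10368, 13)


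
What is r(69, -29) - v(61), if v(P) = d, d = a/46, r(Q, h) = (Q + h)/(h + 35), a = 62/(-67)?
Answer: 30913/4623 ≈ 6.6868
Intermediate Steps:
a = -62/67 (a = 62*(-1/67) = -62/67 ≈ -0.92537)
r(Q, h) = (Q + h)/(35 + h)
d = -31/1541 (d = -62/67/46 = -62/67*1/46 = -31/1541 ≈ -0.020117)
v(P) = -31/1541
r(69, -29) - v(61) = (69 - 29)/(35 - 29) - 1*(-31/1541) = 40/6 + 31/1541 = (1/6)*40 + 31/1541 = 20/3 + 31/1541 = 30913/4623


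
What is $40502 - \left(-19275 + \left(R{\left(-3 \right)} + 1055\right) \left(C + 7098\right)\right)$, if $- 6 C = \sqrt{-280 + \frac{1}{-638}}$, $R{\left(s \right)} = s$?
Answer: $-7407319 + \frac{263 i \sqrt{12663662}}{319} \approx -7.4073 \cdot 10^{6} + 2933.9 i$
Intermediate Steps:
$C = - \frac{i \sqrt{12663662}}{1276}$ ($C = - \frac{\sqrt{-280 + \frac{1}{-638}}}{6} = - \frac{\sqrt{-280 - \frac{1}{638}}}{6} = - \frac{\sqrt{- \frac{178641}{638}}}{6} = - \frac{\frac{3}{638} i \sqrt{12663662}}{6} = - \frac{i \sqrt{12663662}}{1276} \approx - 2.7889 i$)
$40502 - \left(-19275 + \left(R{\left(-3 \right)} + 1055\right) \left(C + 7098\right)\right) = 40502 - \left(-19275 + \left(-3 + 1055\right) \left(- \frac{i \sqrt{12663662}}{1276} + 7098\right)\right) = 40502 - \left(-19275 + 1052 \left(7098 - \frac{i \sqrt{12663662}}{1276}\right)\right) = 40502 - \left(-19275 + \left(7467096 - \frac{263 i \sqrt{12663662}}{319}\right)\right) = 40502 - \left(7447821 - \frac{263 i \sqrt{12663662}}{319}\right) = -7407319 + \frac{263 i \sqrt{12663662}}{319}$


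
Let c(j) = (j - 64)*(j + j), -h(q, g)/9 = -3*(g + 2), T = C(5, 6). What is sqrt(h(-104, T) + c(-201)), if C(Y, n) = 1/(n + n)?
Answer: sqrt(426345)/2 ≈ 326.48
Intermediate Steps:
C(Y, n) = 1/(2*n)
T = 1/12 (T = (1/2)/6 = (1/2)*(1/6) = 1/12 ≈ 0.083333)
h(q, g) = 54 + 27*g (h(q, g) = -(-27)*(g + 2) = -(-27)*(2 + g) = -9*(-6 - 3*g) = 54 + 27*g)
c(j) = 2*j*(-64 + j) (c(j) = (-64 + j)*(2*j) = 2*j*(-64 + j))
sqrt(h(-104, T) + c(-201)) = sqrt((54 + 27*(1/12)) + 2*(-201)*(-64 - 201)) = sqrt((54 + 9/4) + 2*(-201)*(-265)) = sqrt(225/4 + 106530) = sqrt(426345/4) = sqrt(426345)/2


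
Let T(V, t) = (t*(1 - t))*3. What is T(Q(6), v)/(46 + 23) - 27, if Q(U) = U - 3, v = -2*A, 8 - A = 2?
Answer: -777/23 ≈ -33.783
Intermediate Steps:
A = 6 (A = 8 - 1*2 = 8 - 2 = 6)
v = -12 (v = -2*6 = -12)
Q(U) = -3 + U
T(V, t) = 3*t*(1 - t)
T(Q(6), v)/(46 + 23) - 27 = (3*(-12)*(1 - 1*(-12)))/(46 + 23) - 27 = (3*(-12)*(1 + 12))/69 - 27 = (3*(-12)*13)/69 - 27 = (1/69)*(-468) - 27 = -156/23 - 27 = -777/23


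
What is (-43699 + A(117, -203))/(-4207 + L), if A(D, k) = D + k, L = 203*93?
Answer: -6255/2096 ≈ -2.9843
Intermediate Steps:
L = 18879
(-43699 + A(117, -203))/(-4207 + L) = (-43699 + (117 - 203))/(-4207 + 18879) = (-43699 - 86)/14672 = -43785*1/14672 = -6255/2096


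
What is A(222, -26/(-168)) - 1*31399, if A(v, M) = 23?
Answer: -31376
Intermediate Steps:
A(222, -26/(-168)) - 1*31399 = 23 - 1*31399 = 23 - 31399 = -31376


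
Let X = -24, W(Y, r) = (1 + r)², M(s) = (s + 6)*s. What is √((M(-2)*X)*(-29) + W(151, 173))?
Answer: 2*√6177 ≈ 157.19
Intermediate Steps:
M(s) = s*(6 + s) (M(s) = (6 + s)*s = s*(6 + s))
√((M(-2)*X)*(-29) + W(151, 173)) = √((-2*(6 - 2)*(-24))*(-29) + (1 + 173)²) = √((-2*4*(-24))*(-29) + 174²) = √(-8*(-24)*(-29) + 30276) = √(192*(-29) + 30276) = √(-5568 + 30276) = √24708 = 2*√6177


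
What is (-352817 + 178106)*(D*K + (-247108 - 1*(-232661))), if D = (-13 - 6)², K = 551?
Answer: -32227889904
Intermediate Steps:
D = 361 (D = (-19)² = 361)
(-352817 + 178106)*(D*K + (-247108 - 1*(-232661))) = (-352817 + 178106)*(361*551 + (-247108 - 1*(-232661))) = -174711*(198911 + (-247108 + 232661)) = -174711*(198911 - 14447) = -174711*184464 = -32227889904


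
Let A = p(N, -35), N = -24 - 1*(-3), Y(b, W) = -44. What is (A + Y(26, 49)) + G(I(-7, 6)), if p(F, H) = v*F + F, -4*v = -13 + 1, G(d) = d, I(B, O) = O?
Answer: -122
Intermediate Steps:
v = 3 (v = -(-13 + 1)/4 = -1/4*(-12) = 3)
N = -21 (N = -24 + 3 = -21)
p(F, H) = 4*F (p(F, H) = 3*F + F = 4*F)
A = -84 (A = 4*(-21) = -84)
(A + Y(26, 49)) + G(I(-7, 6)) = (-84 - 44) + 6 = -128 + 6 = -122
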